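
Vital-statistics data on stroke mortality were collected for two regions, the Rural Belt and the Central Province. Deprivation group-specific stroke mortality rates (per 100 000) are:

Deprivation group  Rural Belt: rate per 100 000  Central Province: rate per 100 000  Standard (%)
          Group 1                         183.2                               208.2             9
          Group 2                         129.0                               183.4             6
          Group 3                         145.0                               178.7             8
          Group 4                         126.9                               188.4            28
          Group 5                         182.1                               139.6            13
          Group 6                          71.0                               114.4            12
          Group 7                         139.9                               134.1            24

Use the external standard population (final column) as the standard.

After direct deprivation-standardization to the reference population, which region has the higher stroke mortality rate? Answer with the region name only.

Standard weights: 0.09, 0.06, 0.08, 0.28, 0.13, 0.12, 0.24.
The Rural Belt: 0.0900×183.2 + 0.0600×129.0 + 0.0800×145.0 + 0.2800×126.9 + 0.1300×182.1 + 0.1200×71.0 + 0.2400×139.9 = 137.1290 per 100 000.
The Central Province: 0.0900×208.2 + 0.0600×183.4 + 0.0800×178.7 + 0.2800×188.4 + 0.1300×139.6 + 0.1200×114.4 + 0.2400×134.1 = 160.8500 per 100 000.

Central Province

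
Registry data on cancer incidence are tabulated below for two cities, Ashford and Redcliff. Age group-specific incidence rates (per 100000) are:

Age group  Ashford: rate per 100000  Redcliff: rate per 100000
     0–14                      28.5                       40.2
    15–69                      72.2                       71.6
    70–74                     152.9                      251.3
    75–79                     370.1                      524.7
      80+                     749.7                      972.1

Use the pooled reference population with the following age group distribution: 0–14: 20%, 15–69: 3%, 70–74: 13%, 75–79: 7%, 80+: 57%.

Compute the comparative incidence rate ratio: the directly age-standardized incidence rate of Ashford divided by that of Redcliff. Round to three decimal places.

0.759

Standard weights: 0.20, 0.03, 0.13, 0.07, 0.57.
Ashford: 0.2000×28.5 + 0.0300×72.2 + 0.1300×152.9 + 0.0700×370.1 + 0.5700×749.7 = 480.9790 per 100000.
Redcliff: 0.2000×40.2 + 0.0300×71.6 + 0.1300×251.3 + 0.0700×524.7 + 0.5700×972.1 = 633.6830 per 100000.
Ratio = 480.9790 ÷ 633.6830 = 0.75902.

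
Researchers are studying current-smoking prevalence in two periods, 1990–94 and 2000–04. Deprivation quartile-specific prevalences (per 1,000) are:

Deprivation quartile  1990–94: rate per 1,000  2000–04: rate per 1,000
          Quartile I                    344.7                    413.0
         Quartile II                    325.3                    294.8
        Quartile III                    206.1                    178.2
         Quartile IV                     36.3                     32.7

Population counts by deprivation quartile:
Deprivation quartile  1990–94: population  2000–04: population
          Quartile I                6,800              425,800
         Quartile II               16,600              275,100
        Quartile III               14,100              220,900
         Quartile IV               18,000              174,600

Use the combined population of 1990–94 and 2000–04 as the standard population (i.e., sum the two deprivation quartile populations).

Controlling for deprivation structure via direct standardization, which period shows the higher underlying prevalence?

2000–04

Combined standard total = 1,151,900; weights = 0.3756, 0.2532, 0.2040, 0.1672.
1990–94: 0.3756×344.7 + 0.2532×325.3 + 0.2040×206.1 + 0.1672×36.3 = 259.9463 per 1,000.
2000–04: 0.3756×413.0 + 0.2532×294.8 + 0.2040×178.2 + 0.1672×32.7 = 271.5791 per 1,000.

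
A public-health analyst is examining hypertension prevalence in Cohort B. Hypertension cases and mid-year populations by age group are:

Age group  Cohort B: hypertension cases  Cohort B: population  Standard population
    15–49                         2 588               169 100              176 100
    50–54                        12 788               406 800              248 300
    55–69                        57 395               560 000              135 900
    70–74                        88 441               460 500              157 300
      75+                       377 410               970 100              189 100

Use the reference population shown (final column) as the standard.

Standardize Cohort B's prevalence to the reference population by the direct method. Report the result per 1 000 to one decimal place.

Age-specific rates per 1 000 for Cohort B: 15.305, 31.436, 102.491, 192.054, 389.042.
Standard total = 906 700; weights = 0.1942, 0.2739, 0.1499, 0.1735, 0.2086.
Standardized rate: 0.1942×15.305 + 0.2739×31.436 + 0.1499×102.491 + 0.1735×192.054 + 0.2086×389.042 = 141.3998 per 1 000.

141.4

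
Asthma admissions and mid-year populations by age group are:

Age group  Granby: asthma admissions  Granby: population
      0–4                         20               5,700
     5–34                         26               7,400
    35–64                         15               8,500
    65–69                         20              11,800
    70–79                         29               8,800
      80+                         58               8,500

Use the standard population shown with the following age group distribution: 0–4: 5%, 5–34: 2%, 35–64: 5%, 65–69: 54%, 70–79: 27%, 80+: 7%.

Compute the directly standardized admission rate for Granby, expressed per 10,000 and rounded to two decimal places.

Age-specific rates per 10,000 for Granby: 35.09, 35.14, 17.65, 16.95, 32.95, 68.24.
Standard weights: 0.05, 0.02, 0.05, 0.54, 0.27, 0.07.
Standardized rate: 0.0500×35.09 + 0.0200×35.14 + 0.0500×17.65 + 0.5400×16.95 + 0.2700×32.95 + 0.0700×68.24 = 26.1662 per 10,000.

26.17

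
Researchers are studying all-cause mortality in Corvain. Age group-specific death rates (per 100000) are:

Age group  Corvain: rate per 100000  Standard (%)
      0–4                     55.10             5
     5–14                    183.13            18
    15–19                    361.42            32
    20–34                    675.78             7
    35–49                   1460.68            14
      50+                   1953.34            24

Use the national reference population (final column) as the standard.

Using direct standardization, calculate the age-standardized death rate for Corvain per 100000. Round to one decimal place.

Standard weights: 0.05, 0.18, 0.32, 0.07, 0.14, 0.24.
Standardized rate: 0.0500×55.10 + 0.1800×183.13 + 0.3200×361.42 + 0.0700×675.78 + 0.1400×1460.68 + 0.2400×1953.34 = 871.9742 per 100000.

872.0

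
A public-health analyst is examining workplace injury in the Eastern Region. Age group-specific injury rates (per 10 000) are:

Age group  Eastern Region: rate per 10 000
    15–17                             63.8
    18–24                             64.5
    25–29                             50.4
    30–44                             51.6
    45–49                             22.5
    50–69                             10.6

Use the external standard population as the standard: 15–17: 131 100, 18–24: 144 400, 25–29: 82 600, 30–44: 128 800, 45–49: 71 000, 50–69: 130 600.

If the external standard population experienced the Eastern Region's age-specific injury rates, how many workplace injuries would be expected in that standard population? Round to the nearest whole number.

3147

Expected workplace injuries = Σ (standard pop × age-specific rate ÷ 10 000)
= 131 100×63.8/10 000 + 144 400×64.5/10 000 + 82 600×50.4/10 000 + 128 800×51.6/10 000 + 71 000×22.5/10 000 + 130 600×10.6/10 000
= 836.42 + 931.38 + 416.30 + 664.61 + 159.75 + 138.44 = 3146.90.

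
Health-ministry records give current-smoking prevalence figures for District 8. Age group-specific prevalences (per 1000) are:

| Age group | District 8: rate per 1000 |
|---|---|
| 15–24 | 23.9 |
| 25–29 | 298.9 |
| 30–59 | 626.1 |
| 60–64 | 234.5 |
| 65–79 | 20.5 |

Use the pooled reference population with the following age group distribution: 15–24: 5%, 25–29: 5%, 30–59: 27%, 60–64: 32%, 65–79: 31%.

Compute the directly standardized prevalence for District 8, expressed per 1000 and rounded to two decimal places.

Standard weights: 0.05, 0.05, 0.27, 0.32, 0.31.
Standardized rate: 0.0500×23.9 + 0.0500×298.9 + 0.2700×626.1 + 0.3200×234.5 + 0.3100×20.5 = 266.5820 per 1000.

266.58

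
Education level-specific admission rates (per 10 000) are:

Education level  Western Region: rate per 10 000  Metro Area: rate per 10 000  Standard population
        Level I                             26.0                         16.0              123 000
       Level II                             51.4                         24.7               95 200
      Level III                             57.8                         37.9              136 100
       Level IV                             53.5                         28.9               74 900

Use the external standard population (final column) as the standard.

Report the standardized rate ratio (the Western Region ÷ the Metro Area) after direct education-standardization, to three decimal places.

1.715

Standard total = 429 200; weights = 0.2866, 0.2218, 0.3171, 0.1745.
The Western Region: 0.2866×26.0 + 0.2218×51.4 + 0.3171×57.8 + 0.1745×53.5 = 46.5168 per 10 000.
The Metro Area: 0.2866×16.0 + 0.2218×24.7 + 0.3171×37.9 + 0.1745×28.9 = 27.1254 per 10 000.
Ratio = 46.5168 ÷ 27.1254 = 1.71488.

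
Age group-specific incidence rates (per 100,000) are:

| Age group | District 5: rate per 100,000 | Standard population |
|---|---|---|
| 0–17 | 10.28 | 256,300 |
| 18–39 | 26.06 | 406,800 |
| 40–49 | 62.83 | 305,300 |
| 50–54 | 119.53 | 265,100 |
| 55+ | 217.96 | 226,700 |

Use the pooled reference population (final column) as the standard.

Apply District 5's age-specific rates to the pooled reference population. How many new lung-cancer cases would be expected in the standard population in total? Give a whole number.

Expected new lung-cancer cases = Σ (standard pop × age-specific rate ÷ 100,000)
= 256,300×10.28/100,000 + 406,800×26.06/100,000 + 305,300×62.83/100,000 + 265,100×119.53/100,000 + 226,700×217.96/100,000
= 26.35 + 106.01 + 191.82 + 316.87 + 494.12 = 1135.17.

1135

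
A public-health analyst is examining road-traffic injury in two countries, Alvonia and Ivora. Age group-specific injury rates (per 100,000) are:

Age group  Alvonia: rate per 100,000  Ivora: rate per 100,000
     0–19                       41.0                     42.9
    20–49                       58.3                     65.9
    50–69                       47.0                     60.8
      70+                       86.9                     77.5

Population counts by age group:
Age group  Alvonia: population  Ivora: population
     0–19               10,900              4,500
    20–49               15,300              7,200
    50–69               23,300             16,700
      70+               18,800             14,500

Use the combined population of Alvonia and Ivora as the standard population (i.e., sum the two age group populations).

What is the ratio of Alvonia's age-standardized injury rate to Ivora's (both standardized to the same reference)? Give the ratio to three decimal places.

Combined standard total = 111,200; weights = 0.1385, 0.2023, 0.3597, 0.2995.
Alvonia: 0.1385×41.0 + 0.2023×58.3 + 0.3597×47.0 + 0.2995×86.9 = 60.4040 per 100,000.
Ivora: 0.1385×42.9 + 0.2023×65.9 + 0.3597×60.8 + 0.2995×77.5 = 64.3540 per 100,000.
Ratio = 60.4040 ÷ 64.3540 = 0.93862.

0.939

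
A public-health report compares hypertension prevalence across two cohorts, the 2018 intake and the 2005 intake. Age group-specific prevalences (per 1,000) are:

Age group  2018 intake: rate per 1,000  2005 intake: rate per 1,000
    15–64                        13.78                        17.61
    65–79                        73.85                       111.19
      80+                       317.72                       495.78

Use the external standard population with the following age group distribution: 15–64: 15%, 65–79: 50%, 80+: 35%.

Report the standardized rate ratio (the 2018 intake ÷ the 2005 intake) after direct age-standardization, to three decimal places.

0.648

Standard weights: 0.15, 0.50, 0.35.
The 2018 intake: 0.1500×13.78 + 0.5000×73.85 + 0.3500×317.72 = 150.1940 per 1,000.
The 2005 intake: 0.1500×17.61 + 0.5000×111.19 + 0.3500×495.78 = 231.7595 per 1,000.
Ratio = 150.1940 ÷ 231.7595 = 0.64806.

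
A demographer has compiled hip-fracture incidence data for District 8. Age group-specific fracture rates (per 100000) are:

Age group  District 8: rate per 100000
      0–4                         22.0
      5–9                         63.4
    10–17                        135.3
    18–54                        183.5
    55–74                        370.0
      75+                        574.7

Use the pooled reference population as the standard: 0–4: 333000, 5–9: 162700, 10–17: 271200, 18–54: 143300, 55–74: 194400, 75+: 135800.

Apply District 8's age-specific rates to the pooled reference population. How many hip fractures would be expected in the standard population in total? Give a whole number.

2306

Expected hip fractures = Σ (standard pop × age-specific rate ÷ 100000)
= 333000×22.0/100000 + 162700×63.4/100000 + 271200×135.3/100000 + 143300×183.5/100000 + 194400×370.0/100000 + 135800×574.7/100000
= 73.26 + 103.15 + 366.93 + 262.96 + 719.28 + 780.44 = 2306.02.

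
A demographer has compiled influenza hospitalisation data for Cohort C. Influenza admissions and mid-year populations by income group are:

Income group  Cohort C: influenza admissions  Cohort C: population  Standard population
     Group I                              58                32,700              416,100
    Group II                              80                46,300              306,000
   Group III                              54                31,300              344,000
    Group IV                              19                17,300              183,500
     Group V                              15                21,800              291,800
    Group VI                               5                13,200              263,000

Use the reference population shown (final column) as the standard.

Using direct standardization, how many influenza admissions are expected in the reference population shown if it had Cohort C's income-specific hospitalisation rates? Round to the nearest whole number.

Income-specific rates per 100,000 for Cohort C: 177.37, 172.79, 172.52, 109.83, 68.81, 37.88.
Expected influenza admissions = Σ (standard pop × income-specific rate ÷ 100,000)
= 416,100×177.37/100,000 + 306,000×172.79/100,000 + 344,000×172.52/100,000 + 183,500×109.83/100,000 + 291,800×68.81/100,000 + 263,000×37.88/100,000
= 738.04 + 528.73 + 593.48 + 201.53 + 200.78 + 99.62 = 2362.18.

2362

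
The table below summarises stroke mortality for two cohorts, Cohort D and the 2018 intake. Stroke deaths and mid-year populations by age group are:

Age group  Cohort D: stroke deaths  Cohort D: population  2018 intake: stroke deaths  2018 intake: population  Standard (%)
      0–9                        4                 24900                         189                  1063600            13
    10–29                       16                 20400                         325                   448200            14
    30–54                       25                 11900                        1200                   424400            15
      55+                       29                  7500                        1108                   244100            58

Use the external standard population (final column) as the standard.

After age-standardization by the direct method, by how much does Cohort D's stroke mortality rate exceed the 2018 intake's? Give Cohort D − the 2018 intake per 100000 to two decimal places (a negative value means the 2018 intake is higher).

Age-specific rates per 100000 for Cohort D: 16.06, 78.43, 210.08, 386.67.
For the 2018 intake: 17.77, 72.51, 282.75, 453.91.
Standard weights: 0.13, 0.14, 0.15, 0.58.
Cohort D: 0.1300×16.06 + 0.1400×78.43 + 0.1500×210.08 + 0.5800×386.67 = 268.8480 per 100000.
The 2018 intake: 0.1300×17.77 + 0.1400×72.51 + 0.1500×282.75 + 0.5800×453.91 = 318.1438 per 100000.
Difference = 268.8480 − 318.1438 = -49.2957.

-49.30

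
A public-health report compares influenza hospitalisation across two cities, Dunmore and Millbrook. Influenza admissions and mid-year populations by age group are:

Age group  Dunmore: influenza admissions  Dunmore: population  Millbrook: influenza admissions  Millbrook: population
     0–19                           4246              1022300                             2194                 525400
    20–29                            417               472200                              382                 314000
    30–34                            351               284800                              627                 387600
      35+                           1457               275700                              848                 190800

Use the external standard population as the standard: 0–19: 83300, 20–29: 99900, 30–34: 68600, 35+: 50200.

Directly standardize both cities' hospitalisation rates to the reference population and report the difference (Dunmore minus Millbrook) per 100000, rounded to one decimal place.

-6.4

Age-specific rates per 100000 for Dunmore: 415.34, 88.31, 123.24, 528.47.
For Millbrook: 417.59, 121.66, 161.76, 444.44.
Standard total = 302000; weights = 0.2758, 0.3308, 0.2272, 0.1662.
Dunmore: 0.2758×415.34 + 0.3308×88.31 + 0.2272×123.24 + 0.1662×528.47 = 259.6150 per 100000.
Millbrook: 0.2758×417.59 + 0.3308×121.66 + 0.2272×161.76 + 0.1662×444.44 = 266.0483 per 100000.
Difference = 259.6150 − 266.0483 = -6.4332.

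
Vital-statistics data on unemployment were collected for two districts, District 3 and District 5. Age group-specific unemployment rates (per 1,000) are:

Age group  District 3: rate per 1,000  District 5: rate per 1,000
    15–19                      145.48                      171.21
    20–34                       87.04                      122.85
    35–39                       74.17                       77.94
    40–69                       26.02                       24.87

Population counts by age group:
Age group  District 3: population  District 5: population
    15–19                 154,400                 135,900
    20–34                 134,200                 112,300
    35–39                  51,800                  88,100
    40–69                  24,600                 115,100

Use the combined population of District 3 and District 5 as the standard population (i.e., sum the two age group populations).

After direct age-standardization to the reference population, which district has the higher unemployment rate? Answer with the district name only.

Combined standard total = 816,400; weights = 0.3556, 0.3019, 0.1714, 0.1711.
District 3: 0.3556×145.48 + 0.3019×87.04 + 0.1714×74.17 + 0.1711×26.02 = 95.1734 per 1,000.
District 5: 0.3556×171.21 + 0.3019×122.85 + 0.1714×77.94 + 0.1711×24.87 = 115.5842 per 1,000.
The crude rates (105.82 vs 103.66) would put District 3 higher, but that reflects its age composition; once standardized to a common age structure, District 5 has the higher underlying rate.

District 5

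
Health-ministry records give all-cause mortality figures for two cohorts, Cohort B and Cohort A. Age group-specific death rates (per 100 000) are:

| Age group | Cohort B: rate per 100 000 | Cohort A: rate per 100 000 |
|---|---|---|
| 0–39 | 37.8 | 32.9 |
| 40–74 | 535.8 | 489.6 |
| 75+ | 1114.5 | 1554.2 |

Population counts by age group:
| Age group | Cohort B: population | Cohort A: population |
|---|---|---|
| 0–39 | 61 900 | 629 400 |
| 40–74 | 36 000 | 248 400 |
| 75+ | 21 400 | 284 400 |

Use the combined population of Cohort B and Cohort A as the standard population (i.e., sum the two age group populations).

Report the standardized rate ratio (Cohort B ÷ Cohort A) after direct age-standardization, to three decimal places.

Combined standard total = 1 281 500; weights = 0.5394, 0.2219, 0.2386.
Cohort B: 0.5394×37.8 + 0.2219×535.8 + 0.2386×1114.5 = 405.2491 per 100 000.
Cohort A: 0.5394×32.9 + 0.2219×489.6 + 0.2386×1554.2 = 497.2769 per 100 000.
Ratio = 405.2491 ÷ 497.2769 = 0.81494.

0.815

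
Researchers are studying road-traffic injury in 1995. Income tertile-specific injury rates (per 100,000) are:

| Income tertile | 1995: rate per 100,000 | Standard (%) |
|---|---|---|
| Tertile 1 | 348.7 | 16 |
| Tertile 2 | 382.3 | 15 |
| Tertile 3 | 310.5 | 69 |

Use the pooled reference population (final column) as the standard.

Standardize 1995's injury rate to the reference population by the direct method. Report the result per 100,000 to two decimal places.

Standard weights: 0.16, 0.15, 0.69.
Standardized rate: 0.1600×348.7 + 0.1500×382.3 + 0.6900×310.5 = 327.3820 per 100,000.

327.38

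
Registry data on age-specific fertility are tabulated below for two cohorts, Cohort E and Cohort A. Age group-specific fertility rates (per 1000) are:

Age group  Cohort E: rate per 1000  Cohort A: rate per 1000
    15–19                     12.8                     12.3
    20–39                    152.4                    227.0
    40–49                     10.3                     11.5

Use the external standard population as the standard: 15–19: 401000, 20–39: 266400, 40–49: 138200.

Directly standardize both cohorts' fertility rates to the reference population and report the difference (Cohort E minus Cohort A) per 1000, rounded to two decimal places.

-24.63

Standard total = 805600; weights = 0.4978, 0.3307, 0.1715.
Cohort E: 0.4978×12.8 + 0.3307×152.4 + 0.1715×10.3 = 58.5348 per 1000.
Cohort A: 0.4978×12.3 + 0.3307×227.0 + 0.1715×11.5 = 83.1609 per 1000.
Difference = 58.5348 − 83.1609 = -24.6261.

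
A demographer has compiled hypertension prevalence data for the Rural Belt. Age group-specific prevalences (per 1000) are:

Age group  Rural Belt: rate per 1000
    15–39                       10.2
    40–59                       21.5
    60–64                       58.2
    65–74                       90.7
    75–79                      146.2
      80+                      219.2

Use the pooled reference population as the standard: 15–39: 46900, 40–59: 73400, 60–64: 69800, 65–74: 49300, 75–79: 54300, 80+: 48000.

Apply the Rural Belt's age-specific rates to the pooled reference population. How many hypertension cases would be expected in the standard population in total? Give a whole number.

29051

Expected hypertension cases = Σ (standard pop × age-specific rate ÷ 1000)
= 46900×10.2/1000 + 73400×21.5/1000 + 69800×58.2/1000 + 49300×90.7/1000 + 54300×146.2/1000 + 48000×219.2/1000
= 478.38 + 1578.10 + 4062.36 + 4471.51 + 7938.66 + 10521.60 = 29050.61.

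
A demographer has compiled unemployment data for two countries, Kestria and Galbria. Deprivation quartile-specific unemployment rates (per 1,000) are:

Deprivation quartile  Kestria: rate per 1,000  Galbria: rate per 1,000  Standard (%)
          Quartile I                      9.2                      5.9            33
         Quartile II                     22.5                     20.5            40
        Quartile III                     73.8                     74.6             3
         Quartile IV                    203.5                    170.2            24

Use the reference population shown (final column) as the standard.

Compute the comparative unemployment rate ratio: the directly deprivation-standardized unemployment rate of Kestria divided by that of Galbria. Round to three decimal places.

Standard weights: 0.33, 0.40, 0.03, 0.24.
Kestria: 0.3300×9.2 + 0.4000×22.5 + 0.0300×73.8 + 0.2400×203.5 = 63.0900 per 1,000.
Galbria: 0.3300×5.9 + 0.4000×20.5 + 0.0300×74.6 + 0.2400×170.2 = 53.2330 per 1,000.
Ratio = 63.0900 ÷ 53.2330 = 1.18517.

1.185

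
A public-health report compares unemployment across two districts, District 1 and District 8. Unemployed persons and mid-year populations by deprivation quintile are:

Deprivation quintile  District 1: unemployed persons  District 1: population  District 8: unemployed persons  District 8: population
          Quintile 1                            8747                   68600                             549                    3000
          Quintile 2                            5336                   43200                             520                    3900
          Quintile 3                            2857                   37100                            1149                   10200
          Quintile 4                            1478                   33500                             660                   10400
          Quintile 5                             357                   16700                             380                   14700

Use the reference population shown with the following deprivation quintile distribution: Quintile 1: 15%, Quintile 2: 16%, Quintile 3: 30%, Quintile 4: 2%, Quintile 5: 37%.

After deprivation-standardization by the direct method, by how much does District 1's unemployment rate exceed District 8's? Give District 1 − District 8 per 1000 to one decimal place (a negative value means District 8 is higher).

Deprivation-specific rates per 1000 for District 1: 127.507, 123.519, 77.008, 44.119, 21.377.
For District 8: 183.000, 133.333, 112.647, 63.462, 25.850.
Standard weights: 0.15, 0.16, 0.30, 0.02, 0.37.
District 1: 0.1500×127.507 + 0.1600×123.519 + 0.3000×77.008 + 0.0200×44.119 + 0.3700×21.377 = 70.7835 per 1000.
District 8: 0.1500×183.000 + 0.1600×133.333 + 0.3000×112.647 + 0.0200×63.462 + 0.3700×25.850 = 93.4113 per 1000.
Difference = 70.7835 − 93.4113 = -22.6279.

-22.6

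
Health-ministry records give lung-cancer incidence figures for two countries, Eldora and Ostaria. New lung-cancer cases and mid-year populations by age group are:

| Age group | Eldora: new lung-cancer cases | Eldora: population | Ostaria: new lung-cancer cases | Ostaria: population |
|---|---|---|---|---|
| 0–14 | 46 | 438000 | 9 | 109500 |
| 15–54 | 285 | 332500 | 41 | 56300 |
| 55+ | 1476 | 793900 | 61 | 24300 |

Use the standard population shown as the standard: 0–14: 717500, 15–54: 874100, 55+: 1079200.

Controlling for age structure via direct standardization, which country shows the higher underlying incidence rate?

Age-specific rates per 100000 for Eldora: 10.50, 85.71, 185.92.
For Ostaria: 8.22, 72.82, 251.03.
Standard total = 2670800; weights = 0.2686, 0.3273, 0.4041.
Eldora: 0.2686×10.50 + 0.3273×85.71 + 0.4041×185.92 = 105.9984 per 100000.
Ostaria: 0.2686×8.22 + 0.3273×72.82 + 0.4041×251.03 = 127.4761 per 100000.
The crude rates (115.51 vs 58.39) would put Eldora higher, but that reflects its age composition; once standardized to a common age structure, Ostaria has the higher underlying rate.

Ostaria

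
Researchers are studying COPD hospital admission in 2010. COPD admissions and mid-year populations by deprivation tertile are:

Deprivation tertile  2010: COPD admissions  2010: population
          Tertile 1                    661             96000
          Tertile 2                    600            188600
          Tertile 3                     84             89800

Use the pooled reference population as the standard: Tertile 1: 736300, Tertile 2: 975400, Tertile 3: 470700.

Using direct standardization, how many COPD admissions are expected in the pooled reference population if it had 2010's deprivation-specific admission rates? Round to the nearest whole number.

Deprivation-specific rates per 10000 for 2010: 68.85, 31.81, 9.35.
Expected COPD admissions = Σ (standard pop × deprivation-specific rate ÷ 10000)
= 736300×68.85/10000 + 975400×31.81/10000 + 470700×9.35/10000
= 5069.73 + 3103.08 + 440.30 = 8613.11.

8613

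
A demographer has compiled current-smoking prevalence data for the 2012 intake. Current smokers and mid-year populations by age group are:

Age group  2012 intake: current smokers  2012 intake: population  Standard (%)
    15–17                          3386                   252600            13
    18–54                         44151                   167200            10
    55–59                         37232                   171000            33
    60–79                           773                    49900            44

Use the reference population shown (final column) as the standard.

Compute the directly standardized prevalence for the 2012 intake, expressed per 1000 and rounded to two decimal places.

Age-specific rates per 1000 for the 2012 intake: 13.405, 264.061, 217.731, 15.491.
Standard weights: 0.13, 0.10, 0.33, 0.44.
Standardized rate: 0.1300×13.405 + 0.1000×264.061 + 0.3300×217.731 + 0.4400×15.491 = 106.8160 per 1000.

106.82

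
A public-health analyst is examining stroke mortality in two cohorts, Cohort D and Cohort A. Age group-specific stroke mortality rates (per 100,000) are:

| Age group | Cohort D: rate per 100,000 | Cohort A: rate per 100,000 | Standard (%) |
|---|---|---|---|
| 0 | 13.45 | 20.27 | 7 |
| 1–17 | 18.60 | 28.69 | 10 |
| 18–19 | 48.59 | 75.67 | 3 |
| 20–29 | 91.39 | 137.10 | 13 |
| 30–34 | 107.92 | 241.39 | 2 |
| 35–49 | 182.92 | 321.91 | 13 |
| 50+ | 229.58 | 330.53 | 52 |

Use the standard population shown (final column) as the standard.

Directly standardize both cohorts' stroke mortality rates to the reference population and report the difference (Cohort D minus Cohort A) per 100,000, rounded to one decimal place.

-81.5

Standard weights: 0.07, 0.10, 0.03, 0.13, 0.02, 0.13, 0.52.
Cohort D: 0.0700×13.45 + 0.1000×18.60 + 0.0300×48.59 + 0.1300×91.39 + 0.0200×107.92 + 0.1300×182.92 + 0.5200×229.58 = 161.4595 per 100,000.
Cohort A: 0.0700×20.27 + 0.1000×28.69 + 0.0300×75.67 + 0.1300×137.10 + 0.0200×241.39 + 0.1300×321.91 + 0.5200×330.53 = 242.9327 per 100,000.
Difference = 161.4595 − 242.9327 = -81.4732.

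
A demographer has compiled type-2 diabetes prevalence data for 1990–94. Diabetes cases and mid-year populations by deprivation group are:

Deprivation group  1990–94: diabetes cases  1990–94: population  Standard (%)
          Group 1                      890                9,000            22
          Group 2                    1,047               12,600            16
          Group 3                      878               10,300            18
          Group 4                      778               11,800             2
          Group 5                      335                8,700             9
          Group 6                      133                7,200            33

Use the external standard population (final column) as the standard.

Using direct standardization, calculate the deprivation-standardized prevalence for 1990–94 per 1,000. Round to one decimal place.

Deprivation-specific rates per 1,000 for 1990–94: 98.889, 83.095, 85.243, 65.932, 38.506, 18.472.
Standard weights: 0.22, 0.16, 0.18, 0.02, 0.09, 0.33.
Standardized rate: 0.2200×98.889 + 0.1600×83.095 + 0.1800×85.243 + 0.0200×65.932 + 0.0900×38.506 + 0.3300×18.472 = 61.2745 per 1,000.

61.3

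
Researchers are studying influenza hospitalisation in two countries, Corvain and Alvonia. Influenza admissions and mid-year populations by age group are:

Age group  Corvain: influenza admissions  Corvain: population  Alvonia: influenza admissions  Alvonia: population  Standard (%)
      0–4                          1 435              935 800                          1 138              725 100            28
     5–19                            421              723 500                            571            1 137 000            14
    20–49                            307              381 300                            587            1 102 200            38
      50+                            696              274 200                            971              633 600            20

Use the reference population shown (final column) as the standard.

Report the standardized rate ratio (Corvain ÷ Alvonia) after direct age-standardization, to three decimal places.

1.300

Age-specific rates per 100 000 for Corvain: 153.34, 58.19, 80.51, 253.83.
For Alvonia: 156.94, 50.22, 53.26, 153.25.
Standard weights: 0.28, 0.14, 0.38, 0.20.
Corvain: 0.2800×153.34 + 0.1400×58.19 + 0.3800×80.51 + 0.2000×253.83 = 132.4442 per 100 000.
Alvonia: 0.2800×156.94 + 0.1400×50.22 + 0.3800×53.26 + 0.2000×153.25 = 101.8630 per 100 000.
Ratio = 132.4442 ÷ 101.8630 = 1.30022.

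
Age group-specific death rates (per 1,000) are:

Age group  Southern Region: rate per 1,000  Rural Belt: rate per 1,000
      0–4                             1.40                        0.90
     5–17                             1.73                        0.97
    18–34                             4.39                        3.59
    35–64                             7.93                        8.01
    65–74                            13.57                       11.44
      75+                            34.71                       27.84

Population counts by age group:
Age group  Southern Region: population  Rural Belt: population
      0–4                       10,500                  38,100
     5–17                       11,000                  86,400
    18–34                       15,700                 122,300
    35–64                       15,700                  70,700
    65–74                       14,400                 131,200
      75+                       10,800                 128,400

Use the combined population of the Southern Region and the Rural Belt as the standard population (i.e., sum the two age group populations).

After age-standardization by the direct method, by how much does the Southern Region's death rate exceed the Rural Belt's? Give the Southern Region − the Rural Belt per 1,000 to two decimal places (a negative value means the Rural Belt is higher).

Combined standard total = 655,200; weights = 0.0742, 0.1487, 0.2106, 0.1319, 0.2222, 0.2125.
The Southern Region: 0.0742×1.40 + 0.1487×1.73 + 0.2106×4.39 + 0.1319×7.93 + 0.2222×13.57 + 0.2125×34.71 = 12.7212 per 1,000.
The Rural Belt: 0.0742×0.90 + 0.1487×0.97 + 0.2106×3.59 + 0.1319×8.01 + 0.2222×11.44 + 0.2125×27.84 = 10.4803 per 1,000.
Difference = 12.7212 − 10.4803 = 2.2409.

2.24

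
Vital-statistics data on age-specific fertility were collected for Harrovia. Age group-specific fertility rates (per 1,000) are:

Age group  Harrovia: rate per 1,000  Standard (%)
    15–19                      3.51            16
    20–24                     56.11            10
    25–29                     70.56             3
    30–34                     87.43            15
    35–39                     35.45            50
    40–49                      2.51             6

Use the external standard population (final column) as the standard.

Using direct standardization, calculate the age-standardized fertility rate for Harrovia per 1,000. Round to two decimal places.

Standard weights: 0.16, 0.10, 0.03, 0.15, 0.50, 0.06.
Standardized rate: 0.1600×3.51 + 0.1000×56.11 + 0.0300×70.56 + 0.1500×87.43 + 0.5000×35.45 + 0.0600×2.51 = 39.2795 per 1,000.

39.28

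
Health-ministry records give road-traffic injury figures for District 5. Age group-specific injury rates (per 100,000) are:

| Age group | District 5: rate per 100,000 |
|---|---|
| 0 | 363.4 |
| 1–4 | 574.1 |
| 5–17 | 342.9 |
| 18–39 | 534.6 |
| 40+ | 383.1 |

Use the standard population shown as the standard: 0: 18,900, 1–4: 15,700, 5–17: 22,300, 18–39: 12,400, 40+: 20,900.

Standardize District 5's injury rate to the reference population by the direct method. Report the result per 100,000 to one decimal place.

423.1

Standard total = 90,200; weights = 0.2095, 0.1741, 0.2472, 0.1375, 0.2317.
Standardized rate: 0.2095×363.4 + 0.1741×574.1 + 0.2472×342.9 + 0.1375×534.6 + 0.2317×383.1 = 423.1057 per 100,000.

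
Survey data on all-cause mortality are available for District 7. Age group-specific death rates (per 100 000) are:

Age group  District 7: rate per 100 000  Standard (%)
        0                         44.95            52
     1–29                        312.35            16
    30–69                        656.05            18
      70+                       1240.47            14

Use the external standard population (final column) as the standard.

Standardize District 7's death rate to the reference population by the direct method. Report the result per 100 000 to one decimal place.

Standard weights: 0.52, 0.16, 0.18, 0.14.
Standardized rate: 0.5200×44.95 + 0.1600×312.35 + 0.1800×656.05 + 0.1400×1240.47 = 365.1048 per 100 000.

365.1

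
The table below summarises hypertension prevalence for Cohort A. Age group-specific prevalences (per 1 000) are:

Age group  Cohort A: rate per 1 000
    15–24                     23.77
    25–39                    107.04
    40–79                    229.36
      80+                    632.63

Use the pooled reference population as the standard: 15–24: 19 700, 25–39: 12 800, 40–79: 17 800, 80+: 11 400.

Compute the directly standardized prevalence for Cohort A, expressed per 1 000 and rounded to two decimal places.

Standard total = 61 700; weights = 0.3193, 0.2075, 0.2885, 0.1848.
Standardized rate: 0.3193×23.77 + 0.2075×107.04 + 0.2885×229.36 + 0.1848×632.63 = 212.8520 per 1 000.

212.85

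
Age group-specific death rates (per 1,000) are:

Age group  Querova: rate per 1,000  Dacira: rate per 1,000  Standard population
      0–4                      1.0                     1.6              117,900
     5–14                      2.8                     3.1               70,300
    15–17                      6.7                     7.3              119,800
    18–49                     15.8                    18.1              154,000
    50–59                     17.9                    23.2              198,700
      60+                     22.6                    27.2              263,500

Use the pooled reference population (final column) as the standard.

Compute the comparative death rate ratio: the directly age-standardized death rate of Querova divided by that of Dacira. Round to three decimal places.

0.824

Standard total = 924,200; weights = 0.1276, 0.0761, 0.1296, 0.1666, 0.2150, 0.2851.
Querova: 0.1276×1.0 + 0.0761×2.8 + 0.1296×6.7 + 0.1666×15.8 + 0.2150×17.9 + 0.2851×22.6 = 14.1338 per 1,000.
Dacira: 0.1276×1.6 + 0.0761×3.1 + 0.1296×7.3 + 0.1666×18.1 + 0.2150×23.2 + 0.2851×27.2 = 17.1452 per 1,000.
Ratio = 14.1338 ÷ 17.1452 = 0.82436.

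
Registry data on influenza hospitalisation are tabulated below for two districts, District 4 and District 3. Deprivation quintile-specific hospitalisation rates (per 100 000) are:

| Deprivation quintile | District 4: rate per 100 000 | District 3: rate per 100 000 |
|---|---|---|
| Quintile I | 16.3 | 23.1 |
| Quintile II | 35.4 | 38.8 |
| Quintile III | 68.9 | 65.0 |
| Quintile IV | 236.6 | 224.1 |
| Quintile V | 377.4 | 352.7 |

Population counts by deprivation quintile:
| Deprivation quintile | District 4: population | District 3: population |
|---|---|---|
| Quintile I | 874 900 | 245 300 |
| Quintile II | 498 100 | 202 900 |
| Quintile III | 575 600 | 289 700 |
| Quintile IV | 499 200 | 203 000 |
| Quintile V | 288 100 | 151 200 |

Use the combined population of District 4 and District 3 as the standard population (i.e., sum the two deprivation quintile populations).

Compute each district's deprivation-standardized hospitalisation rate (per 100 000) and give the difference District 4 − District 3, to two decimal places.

3.40

Combined standard total = 3 828 000; weights = 0.2926, 0.1831, 0.2260, 0.1834, 0.1148.
District 4: 0.2926×16.3 + 0.1831×35.4 + 0.2260×68.9 + 0.1834×236.6 + 0.1148×377.4 = 113.5387 per 100 000.
District 3: 0.2926×23.1 + 0.1831×38.8 + 0.2260×65.0 + 0.1834×224.1 + 0.1148×352.7 = 110.1421 per 100 000.
Difference = 113.5387 − 110.1421 = 3.3966.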